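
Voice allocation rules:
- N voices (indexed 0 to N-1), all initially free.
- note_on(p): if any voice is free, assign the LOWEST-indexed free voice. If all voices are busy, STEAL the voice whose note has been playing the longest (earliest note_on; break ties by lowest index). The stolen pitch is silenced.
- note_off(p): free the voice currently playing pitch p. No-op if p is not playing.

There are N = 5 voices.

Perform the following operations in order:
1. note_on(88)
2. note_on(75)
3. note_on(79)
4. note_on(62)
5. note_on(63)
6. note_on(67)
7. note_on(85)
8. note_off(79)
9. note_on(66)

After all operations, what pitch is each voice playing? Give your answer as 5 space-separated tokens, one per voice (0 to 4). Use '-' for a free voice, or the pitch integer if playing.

Op 1: note_on(88): voice 0 is free -> assigned | voices=[88 - - - -]
Op 2: note_on(75): voice 1 is free -> assigned | voices=[88 75 - - -]
Op 3: note_on(79): voice 2 is free -> assigned | voices=[88 75 79 - -]
Op 4: note_on(62): voice 3 is free -> assigned | voices=[88 75 79 62 -]
Op 5: note_on(63): voice 4 is free -> assigned | voices=[88 75 79 62 63]
Op 6: note_on(67): all voices busy, STEAL voice 0 (pitch 88, oldest) -> assign | voices=[67 75 79 62 63]
Op 7: note_on(85): all voices busy, STEAL voice 1 (pitch 75, oldest) -> assign | voices=[67 85 79 62 63]
Op 8: note_off(79): free voice 2 | voices=[67 85 - 62 63]
Op 9: note_on(66): voice 2 is free -> assigned | voices=[67 85 66 62 63]

Answer: 67 85 66 62 63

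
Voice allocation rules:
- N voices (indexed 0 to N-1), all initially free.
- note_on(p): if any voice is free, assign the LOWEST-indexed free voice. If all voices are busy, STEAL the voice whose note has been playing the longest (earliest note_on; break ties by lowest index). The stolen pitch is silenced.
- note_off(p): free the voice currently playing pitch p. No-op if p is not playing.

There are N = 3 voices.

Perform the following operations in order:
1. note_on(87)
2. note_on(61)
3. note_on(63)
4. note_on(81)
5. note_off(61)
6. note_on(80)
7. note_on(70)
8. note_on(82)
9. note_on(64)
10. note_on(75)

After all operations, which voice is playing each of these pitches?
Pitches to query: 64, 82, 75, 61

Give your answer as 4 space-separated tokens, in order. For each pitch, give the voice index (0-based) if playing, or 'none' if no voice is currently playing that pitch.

Op 1: note_on(87): voice 0 is free -> assigned | voices=[87 - -]
Op 2: note_on(61): voice 1 is free -> assigned | voices=[87 61 -]
Op 3: note_on(63): voice 2 is free -> assigned | voices=[87 61 63]
Op 4: note_on(81): all voices busy, STEAL voice 0 (pitch 87, oldest) -> assign | voices=[81 61 63]
Op 5: note_off(61): free voice 1 | voices=[81 - 63]
Op 6: note_on(80): voice 1 is free -> assigned | voices=[81 80 63]
Op 7: note_on(70): all voices busy, STEAL voice 2 (pitch 63, oldest) -> assign | voices=[81 80 70]
Op 8: note_on(82): all voices busy, STEAL voice 0 (pitch 81, oldest) -> assign | voices=[82 80 70]
Op 9: note_on(64): all voices busy, STEAL voice 1 (pitch 80, oldest) -> assign | voices=[82 64 70]
Op 10: note_on(75): all voices busy, STEAL voice 2 (pitch 70, oldest) -> assign | voices=[82 64 75]

Answer: 1 0 2 none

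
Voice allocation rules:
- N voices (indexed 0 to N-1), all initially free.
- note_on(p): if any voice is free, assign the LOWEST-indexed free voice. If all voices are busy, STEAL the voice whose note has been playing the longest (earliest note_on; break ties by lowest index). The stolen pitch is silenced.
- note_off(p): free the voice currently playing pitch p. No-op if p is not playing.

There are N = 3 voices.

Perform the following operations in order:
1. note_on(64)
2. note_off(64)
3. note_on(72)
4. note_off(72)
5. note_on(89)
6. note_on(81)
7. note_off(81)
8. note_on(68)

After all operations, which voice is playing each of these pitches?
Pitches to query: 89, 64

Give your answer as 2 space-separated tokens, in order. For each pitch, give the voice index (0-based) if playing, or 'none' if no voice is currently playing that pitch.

Op 1: note_on(64): voice 0 is free -> assigned | voices=[64 - -]
Op 2: note_off(64): free voice 0 | voices=[- - -]
Op 3: note_on(72): voice 0 is free -> assigned | voices=[72 - -]
Op 4: note_off(72): free voice 0 | voices=[- - -]
Op 5: note_on(89): voice 0 is free -> assigned | voices=[89 - -]
Op 6: note_on(81): voice 1 is free -> assigned | voices=[89 81 -]
Op 7: note_off(81): free voice 1 | voices=[89 - -]
Op 8: note_on(68): voice 1 is free -> assigned | voices=[89 68 -]

Answer: 0 none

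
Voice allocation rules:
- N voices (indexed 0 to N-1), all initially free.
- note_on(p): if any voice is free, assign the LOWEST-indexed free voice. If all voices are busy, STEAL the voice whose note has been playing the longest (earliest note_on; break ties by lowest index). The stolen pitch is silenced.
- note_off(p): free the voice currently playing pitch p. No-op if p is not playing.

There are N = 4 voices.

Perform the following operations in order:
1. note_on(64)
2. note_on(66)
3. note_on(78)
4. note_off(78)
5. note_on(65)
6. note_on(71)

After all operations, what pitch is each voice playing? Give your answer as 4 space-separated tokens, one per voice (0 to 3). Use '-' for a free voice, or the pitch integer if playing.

Answer: 64 66 65 71

Derivation:
Op 1: note_on(64): voice 0 is free -> assigned | voices=[64 - - -]
Op 2: note_on(66): voice 1 is free -> assigned | voices=[64 66 - -]
Op 3: note_on(78): voice 2 is free -> assigned | voices=[64 66 78 -]
Op 4: note_off(78): free voice 2 | voices=[64 66 - -]
Op 5: note_on(65): voice 2 is free -> assigned | voices=[64 66 65 -]
Op 6: note_on(71): voice 3 is free -> assigned | voices=[64 66 65 71]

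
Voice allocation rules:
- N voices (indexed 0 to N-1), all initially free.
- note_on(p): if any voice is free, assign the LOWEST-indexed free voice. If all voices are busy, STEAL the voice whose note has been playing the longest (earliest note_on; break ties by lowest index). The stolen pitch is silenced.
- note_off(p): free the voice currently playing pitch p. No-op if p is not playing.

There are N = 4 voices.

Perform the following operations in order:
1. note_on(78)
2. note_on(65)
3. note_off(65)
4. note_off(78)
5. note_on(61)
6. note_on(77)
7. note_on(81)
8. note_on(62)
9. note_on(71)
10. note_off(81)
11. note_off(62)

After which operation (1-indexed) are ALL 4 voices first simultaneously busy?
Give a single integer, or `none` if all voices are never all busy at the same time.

Answer: 8

Derivation:
Op 1: note_on(78): voice 0 is free -> assigned | voices=[78 - - -]
Op 2: note_on(65): voice 1 is free -> assigned | voices=[78 65 - -]
Op 3: note_off(65): free voice 1 | voices=[78 - - -]
Op 4: note_off(78): free voice 0 | voices=[- - - -]
Op 5: note_on(61): voice 0 is free -> assigned | voices=[61 - - -]
Op 6: note_on(77): voice 1 is free -> assigned | voices=[61 77 - -]
Op 7: note_on(81): voice 2 is free -> assigned | voices=[61 77 81 -]
Op 8: note_on(62): voice 3 is free -> assigned | voices=[61 77 81 62]
Op 9: note_on(71): all voices busy, STEAL voice 0 (pitch 61, oldest) -> assign | voices=[71 77 81 62]
Op 10: note_off(81): free voice 2 | voices=[71 77 - 62]
Op 11: note_off(62): free voice 3 | voices=[71 77 - -]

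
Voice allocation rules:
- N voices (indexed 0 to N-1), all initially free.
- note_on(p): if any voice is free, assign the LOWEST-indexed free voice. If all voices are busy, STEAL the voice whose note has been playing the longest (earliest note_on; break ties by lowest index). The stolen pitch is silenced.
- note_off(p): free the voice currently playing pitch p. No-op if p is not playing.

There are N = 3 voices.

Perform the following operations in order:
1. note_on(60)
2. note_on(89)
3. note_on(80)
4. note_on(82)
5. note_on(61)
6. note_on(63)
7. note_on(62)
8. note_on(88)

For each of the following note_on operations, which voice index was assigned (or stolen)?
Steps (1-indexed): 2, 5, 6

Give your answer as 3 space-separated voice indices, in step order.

Answer: 1 1 2

Derivation:
Op 1: note_on(60): voice 0 is free -> assigned | voices=[60 - -]
Op 2: note_on(89): voice 1 is free -> assigned | voices=[60 89 -]
Op 3: note_on(80): voice 2 is free -> assigned | voices=[60 89 80]
Op 4: note_on(82): all voices busy, STEAL voice 0 (pitch 60, oldest) -> assign | voices=[82 89 80]
Op 5: note_on(61): all voices busy, STEAL voice 1 (pitch 89, oldest) -> assign | voices=[82 61 80]
Op 6: note_on(63): all voices busy, STEAL voice 2 (pitch 80, oldest) -> assign | voices=[82 61 63]
Op 7: note_on(62): all voices busy, STEAL voice 0 (pitch 82, oldest) -> assign | voices=[62 61 63]
Op 8: note_on(88): all voices busy, STEAL voice 1 (pitch 61, oldest) -> assign | voices=[62 88 63]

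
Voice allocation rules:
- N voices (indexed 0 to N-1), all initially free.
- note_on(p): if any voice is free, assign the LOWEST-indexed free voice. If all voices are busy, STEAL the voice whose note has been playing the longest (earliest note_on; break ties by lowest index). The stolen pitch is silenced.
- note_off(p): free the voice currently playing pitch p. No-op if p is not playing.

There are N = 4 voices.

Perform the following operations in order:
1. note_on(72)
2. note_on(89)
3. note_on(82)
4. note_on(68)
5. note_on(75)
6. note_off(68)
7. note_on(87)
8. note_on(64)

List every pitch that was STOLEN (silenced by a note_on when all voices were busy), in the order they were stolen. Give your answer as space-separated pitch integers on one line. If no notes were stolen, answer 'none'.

Op 1: note_on(72): voice 0 is free -> assigned | voices=[72 - - -]
Op 2: note_on(89): voice 1 is free -> assigned | voices=[72 89 - -]
Op 3: note_on(82): voice 2 is free -> assigned | voices=[72 89 82 -]
Op 4: note_on(68): voice 3 is free -> assigned | voices=[72 89 82 68]
Op 5: note_on(75): all voices busy, STEAL voice 0 (pitch 72, oldest) -> assign | voices=[75 89 82 68]
Op 6: note_off(68): free voice 3 | voices=[75 89 82 -]
Op 7: note_on(87): voice 3 is free -> assigned | voices=[75 89 82 87]
Op 8: note_on(64): all voices busy, STEAL voice 1 (pitch 89, oldest) -> assign | voices=[75 64 82 87]

Answer: 72 89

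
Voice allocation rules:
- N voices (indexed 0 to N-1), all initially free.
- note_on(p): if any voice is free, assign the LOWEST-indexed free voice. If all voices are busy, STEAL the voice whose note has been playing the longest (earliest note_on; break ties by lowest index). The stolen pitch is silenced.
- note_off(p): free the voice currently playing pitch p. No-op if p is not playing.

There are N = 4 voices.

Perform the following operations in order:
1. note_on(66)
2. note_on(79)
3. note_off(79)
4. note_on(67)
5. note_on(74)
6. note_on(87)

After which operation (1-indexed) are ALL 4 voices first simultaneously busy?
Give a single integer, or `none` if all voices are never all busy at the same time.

Op 1: note_on(66): voice 0 is free -> assigned | voices=[66 - - -]
Op 2: note_on(79): voice 1 is free -> assigned | voices=[66 79 - -]
Op 3: note_off(79): free voice 1 | voices=[66 - - -]
Op 4: note_on(67): voice 1 is free -> assigned | voices=[66 67 - -]
Op 5: note_on(74): voice 2 is free -> assigned | voices=[66 67 74 -]
Op 6: note_on(87): voice 3 is free -> assigned | voices=[66 67 74 87]

Answer: 6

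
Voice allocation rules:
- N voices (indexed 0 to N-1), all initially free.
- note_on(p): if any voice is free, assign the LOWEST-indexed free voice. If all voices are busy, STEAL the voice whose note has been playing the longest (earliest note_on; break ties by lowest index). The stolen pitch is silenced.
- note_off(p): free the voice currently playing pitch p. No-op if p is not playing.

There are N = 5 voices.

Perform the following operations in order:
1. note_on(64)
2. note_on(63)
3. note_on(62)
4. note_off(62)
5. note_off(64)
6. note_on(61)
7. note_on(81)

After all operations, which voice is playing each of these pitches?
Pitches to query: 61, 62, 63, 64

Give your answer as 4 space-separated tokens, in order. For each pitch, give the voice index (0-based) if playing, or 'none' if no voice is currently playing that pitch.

Answer: 0 none 1 none

Derivation:
Op 1: note_on(64): voice 0 is free -> assigned | voices=[64 - - - -]
Op 2: note_on(63): voice 1 is free -> assigned | voices=[64 63 - - -]
Op 3: note_on(62): voice 2 is free -> assigned | voices=[64 63 62 - -]
Op 4: note_off(62): free voice 2 | voices=[64 63 - - -]
Op 5: note_off(64): free voice 0 | voices=[- 63 - - -]
Op 6: note_on(61): voice 0 is free -> assigned | voices=[61 63 - - -]
Op 7: note_on(81): voice 2 is free -> assigned | voices=[61 63 81 - -]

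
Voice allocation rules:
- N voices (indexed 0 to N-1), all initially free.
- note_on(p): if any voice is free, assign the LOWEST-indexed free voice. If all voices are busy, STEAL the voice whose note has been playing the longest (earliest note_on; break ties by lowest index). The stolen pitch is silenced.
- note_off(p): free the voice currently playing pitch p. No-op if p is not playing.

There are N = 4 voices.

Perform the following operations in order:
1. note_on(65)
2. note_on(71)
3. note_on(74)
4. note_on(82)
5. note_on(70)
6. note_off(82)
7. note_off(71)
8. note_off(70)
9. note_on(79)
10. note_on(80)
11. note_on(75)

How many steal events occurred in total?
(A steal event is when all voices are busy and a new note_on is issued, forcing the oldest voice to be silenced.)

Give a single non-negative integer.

Answer: 1

Derivation:
Op 1: note_on(65): voice 0 is free -> assigned | voices=[65 - - -]
Op 2: note_on(71): voice 1 is free -> assigned | voices=[65 71 - -]
Op 3: note_on(74): voice 2 is free -> assigned | voices=[65 71 74 -]
Op 4: note_on(82): voice 3 is free -> assigned | voices=[65 71 74 82]
Op 5: note_on(70): all voices busy, STEAL voice 0 (pitch 65, oldest) -> assign | voices=[70 71 74 82]
Op 6: note_off(82): free voice 3 | voices=[70 71 74 -]
Op 7: note_off(71): free voice 1 | voices=[70 - 74 -]
Op 8: note_off(70): free voice 0 | voices=[- - 74 -]
Op 9: note_on(79): voice 0 is free -> assigned | voices=[79 - 74 -]
Op 10: note_on(80): voice 1 is free -> assigned | voices=[79 80 74 -]
Op 11: note_on(75): voice 3 is free -> assigned | voices=[79 80 74 75]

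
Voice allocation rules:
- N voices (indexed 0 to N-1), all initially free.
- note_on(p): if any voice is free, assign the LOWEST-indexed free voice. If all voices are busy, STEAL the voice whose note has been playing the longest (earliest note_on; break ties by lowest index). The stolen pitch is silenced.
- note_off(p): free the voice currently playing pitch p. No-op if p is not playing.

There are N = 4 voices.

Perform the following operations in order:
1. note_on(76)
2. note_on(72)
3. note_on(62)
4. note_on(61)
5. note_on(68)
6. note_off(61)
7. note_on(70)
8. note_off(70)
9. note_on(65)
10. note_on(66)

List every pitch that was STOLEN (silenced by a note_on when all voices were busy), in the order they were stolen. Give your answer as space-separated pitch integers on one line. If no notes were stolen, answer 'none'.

Answer: 76 72

Derivation:
Op 1: note_on(76): voice 0 is free -> assigned | voices=[76 - - -]
Op 2: note_on(72): voice 1 is free -> assigned | voices=[76 72 - -]
Op 3: note_on(62): voice 2 is free -> assigned | voices=[76 72 62 -]
Op 4: note_on(61): voice 3 is free -> assigned | voices=[76 72 62 61]
Op 5: note_on(68): all voices busy, STEAL voice 0 (pitch 76, oldest) -> assign | voices=[68 72 62 61]
Op 6: note_off(61): free voice 3 | voices=[68 72 62 -]
Op 7: note_on(70): voice 3 is free -> assigned | voices=[68 72 62 70]
Op 8: note_off(70): free voice 3 | voices=[68 72 62 -]
Op 9: note_on(65): voice 3 is free -> assigned | voices=[68 72 62 65]
Op 10: note_on(66): all voices busy, STEAL voice 1 (pitch 72, oldest) -> assign | voices=[68 66 62 65]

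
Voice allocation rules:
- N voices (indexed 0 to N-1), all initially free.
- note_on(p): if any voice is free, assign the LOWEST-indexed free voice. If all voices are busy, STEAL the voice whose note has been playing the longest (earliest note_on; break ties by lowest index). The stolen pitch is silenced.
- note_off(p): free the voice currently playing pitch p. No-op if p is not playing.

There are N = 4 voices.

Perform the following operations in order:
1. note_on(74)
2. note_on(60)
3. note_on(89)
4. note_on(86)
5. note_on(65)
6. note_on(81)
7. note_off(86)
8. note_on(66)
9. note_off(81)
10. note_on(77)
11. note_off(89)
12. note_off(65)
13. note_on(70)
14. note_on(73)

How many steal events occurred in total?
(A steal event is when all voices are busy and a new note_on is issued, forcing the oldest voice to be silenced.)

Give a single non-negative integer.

Answer: 2

Derivation:
Op 1: note_on(74): voice 0 is free -> assigned | voices=[74 - - -]
Op 2: note_on(60): voice 1 is free -> assigned | voices=[74 60 - -]
Op 3: note_on(89): voice 2 is free -> assigned | voices=[74 60 89 -]
Op 4: note_on(86): voice 3 is free -> assigned | voices=[74 60 89 86]
Op 5: note_on(65): all voices busy, STEAL voice 0 (pitch 74, oldest) -> assign | voices=[65 60 89 86]
Op 6: note_on(81): all voices busy, STEAL voice 1 (pitch 60, oldest) -> assign | voices=[65 81 89 86]
Op 7: note_off(86): free voice 3 | voices=[65 81 89 -]
Op 8: note_on(66): voice 3 is free -> assigned | voices=[65 81 89 66]
Op 9: note_off(81): free voice 1 | voices=[65 - 89 66]
Op 10: note_on(77): voice 1 is free -> assigned | voices=[65 77 89 66]
Op 11: note_off(89): free voice 2 | voices=[65 77 - 66]
Op 12: note_off(65): free voice 0 | voices=[- 77 - 66]
Op 13: note_on(70): voice 0 is free -> assigned | voices=[70 77 - 66]
Op 14: note_on(73): voice 2 is free -> assigned | voices=[70 77 73 66]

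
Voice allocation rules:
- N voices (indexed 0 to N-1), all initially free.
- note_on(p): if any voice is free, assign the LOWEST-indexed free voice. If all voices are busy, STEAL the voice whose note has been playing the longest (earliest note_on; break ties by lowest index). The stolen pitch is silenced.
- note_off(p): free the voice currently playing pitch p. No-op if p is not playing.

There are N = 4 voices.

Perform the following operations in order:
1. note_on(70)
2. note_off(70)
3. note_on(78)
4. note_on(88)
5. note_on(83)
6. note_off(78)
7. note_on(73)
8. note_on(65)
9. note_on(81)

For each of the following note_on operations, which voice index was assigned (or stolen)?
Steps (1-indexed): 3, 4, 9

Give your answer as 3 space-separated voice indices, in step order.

Answer: 0 1 1

Derivation:
Op 1: note_on(70): voice 0 is free -> assigned | voices=[70 - - -]
Op 2: note_off(70): free voice 0 | voices=[- - - -]
Op 3: note_on(78): voice 0 is free -> assigned | voices=[78 - - -]
Op 4: note_on(88): voice 1 is free -> assigned | voices=[78 88 - -]
Op 5: note_on(83): voice 2 is free -> assigned | voices=[78 88 83 -]
Op 6: note_off(78): free voice 0 | voices=[- 88 83 -]
Op 7: note_on(73): voice 0 is free -> assigned | voices=[73 88 83 -]
Op 8: note_on(65): voice 3 is free -> assigned | voices=[73 88 83 65]
Op 9: note_on(81): all voices busy, STEAL voice 1 (pitch 88, oldest) -> assign | voices=[73 81 83 65]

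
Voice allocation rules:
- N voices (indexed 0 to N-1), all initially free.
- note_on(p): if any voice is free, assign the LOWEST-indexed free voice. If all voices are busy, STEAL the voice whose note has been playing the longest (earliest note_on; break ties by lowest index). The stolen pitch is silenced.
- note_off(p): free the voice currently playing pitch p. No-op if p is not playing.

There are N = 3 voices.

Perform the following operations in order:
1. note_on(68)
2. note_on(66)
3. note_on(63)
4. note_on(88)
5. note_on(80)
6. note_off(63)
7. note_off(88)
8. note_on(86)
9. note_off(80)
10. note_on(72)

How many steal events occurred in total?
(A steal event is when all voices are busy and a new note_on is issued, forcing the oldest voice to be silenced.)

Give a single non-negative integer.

Op 1: note_on(68): voice 0 is free -> assigned | voices=[68 - -]
Op 2: note_on(66): voice 1 is free -> assigned | voices=[68 66 -]
Op 3: note_on(63): voice 2 is free -> assigned | voices=[68 66 63]
Op 4: note_on(88): all voices busy, STEAL voice 0 (pitch 68, oldest) -> assign | voices=[88 66 63]
Op 5: note_on(80): all voices busy, STEAL voice 1 (pitch 66, oldest) -> assign | voices=[88 80 63]
Op 6: note_off(63): free voice 2 | voices=[88 80 -]
Op 7: note_off(88): free voice 0 | voices=[- 80 -]
Op 8: note_on(86): voice 0 is free -> assigned | voices=[86 80 -]
Op 9: note_off(80): free voice 1 | voices=[86 - -]
Op 10: note_on(72): voice 1 is free -> assigned | voices=[86 72 -]

Answer: 2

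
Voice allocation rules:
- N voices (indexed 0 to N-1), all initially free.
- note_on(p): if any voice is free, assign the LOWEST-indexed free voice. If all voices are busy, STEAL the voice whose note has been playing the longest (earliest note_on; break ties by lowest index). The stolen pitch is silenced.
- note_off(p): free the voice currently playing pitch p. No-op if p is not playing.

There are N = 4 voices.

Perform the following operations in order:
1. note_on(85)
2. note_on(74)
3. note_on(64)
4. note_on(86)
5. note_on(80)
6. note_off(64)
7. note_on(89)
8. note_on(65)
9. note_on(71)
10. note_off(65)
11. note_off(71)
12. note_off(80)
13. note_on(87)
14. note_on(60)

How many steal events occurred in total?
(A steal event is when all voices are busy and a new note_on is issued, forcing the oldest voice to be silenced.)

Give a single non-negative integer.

Answer: 3

Derivation:
Op 1: note_on(85): voice 0 is free -> assigned | voices=[85 - - -]
Op 2: note_on(74): voice 1 is free -> assigned | voices=[85 74 - -]
Op 3: note_on(64): voice 2 is free -> assigned | voices=[85 74 64 -]
Op 4: note_on(86): voice 3 is free -> assigned | voices=[85 74 64 86]
Op 5: note_on(80): all voices busy, STEAL voice 0 (pitch 85, oldest) -> assign | voices=[80 74 64 86]
Op 6: note_off(64): free voice 2 | voices=[80 74 - 86]
Op 7: note_on(89): voice 2 is free -> assigned | voices=[80 74 89 86]
Op 8: note_on(65): all voices busy, STEAL voice 1 (pitch 74, oldest) -> assign | voices=[80 65 89 86]
Op 9: note_on(71): all voices busy, STEAL voice 3 (pitch 86, oldest) -> assign | voices=[80 65 89 71]
Op 10: note_off(65): free voice 1 | voices=[80 - 89 71]
Op 11: note_off(71): free voice 3 | voices=[80 - 89 -]
Op 12: note_off(80): free voice 0 | voices=[- - 89 -]
Op 13: note_on(87): voice 0 is free -> assigned | voices=[87 - 89 -]
Op 14: note_on(60): voice 1 is free -> assigned | voices=[87 60 89 -]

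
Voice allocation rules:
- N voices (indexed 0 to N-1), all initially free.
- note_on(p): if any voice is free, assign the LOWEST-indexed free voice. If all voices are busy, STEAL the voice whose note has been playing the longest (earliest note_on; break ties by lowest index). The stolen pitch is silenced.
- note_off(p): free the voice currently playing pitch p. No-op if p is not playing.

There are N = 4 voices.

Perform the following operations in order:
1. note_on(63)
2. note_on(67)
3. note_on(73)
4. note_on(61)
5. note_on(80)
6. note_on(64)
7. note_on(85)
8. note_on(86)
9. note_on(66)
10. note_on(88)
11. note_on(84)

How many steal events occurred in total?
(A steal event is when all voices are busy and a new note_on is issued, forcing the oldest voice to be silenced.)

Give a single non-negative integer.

Answer: 7

Derivation:
Op 1: note_on(63): voice 0 is free -> assigned | voices=[63 - - -]
Op 2: note_on(67): voice 1 is free -> assigned | voices=[63 67 - -]
Op 3: note_on(73): voice 2 is free -> assigned | voices=[63 67 73 -]
Op 4: note_on(61): voice 3 is free -> assigned | voices=[63 67 73 61]
Op 5: note_on(80): all voices busy, STEAL voice 0 (pitch 63, oldest) -> assign | voices=[80 67 73 61]
Op 6: note_on(64): all voices busy, STEAL voice 1 (pitch 67, oldest) -> assign | voices=[80 64 73 61]
Op 7: note_on(85): all voices busy, STEAL voice 2 (pitch 73, oldest) -> assign | voices=[80 64 85 61]
Op 8: note_on(86): all voices busy, STEAL voice 3 (pitch 61, oldest) -> assign | voices=[80 64 85 86]
Op 9: note_on(66): all voices busy, STEAL voice 0 (pitch 80, oldest) -> assign | voices=[66 64 85 86]
Op 10: note_on(88): all voices busy, STEAL voice 1 (pitch 64, oldest) -> assign | voices=[66 88 85 86]
Op 11: note_on(84): all voices busy, STEAL voice 2 (pitch 85, oldest) -> assign | voices=[66 88 84 86]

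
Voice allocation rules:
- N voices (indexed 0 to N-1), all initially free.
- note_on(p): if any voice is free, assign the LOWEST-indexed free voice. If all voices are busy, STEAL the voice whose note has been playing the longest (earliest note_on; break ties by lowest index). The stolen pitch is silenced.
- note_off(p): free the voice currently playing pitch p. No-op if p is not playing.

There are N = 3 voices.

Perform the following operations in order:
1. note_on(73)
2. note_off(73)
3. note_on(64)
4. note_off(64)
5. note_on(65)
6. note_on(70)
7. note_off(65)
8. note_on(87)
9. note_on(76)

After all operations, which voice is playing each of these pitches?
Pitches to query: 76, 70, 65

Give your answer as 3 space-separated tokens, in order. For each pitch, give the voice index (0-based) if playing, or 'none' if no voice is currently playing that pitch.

Op 1: note_on(73): voice 0 is free -> assigned | voices=[73 - -]
Op 2: note_off(73): free voice 0 | voices=[- - -]
Op 3: note_on(64): voice 0 is free -> assigned | voices=[64 - -]
Op 4: note_off(64): free voice 0 | voices=[- - -]
Op 5: note_on(65): voice 0 is free -> assigned | voices=[65 - -]
Op 6: note_on(70): voice 1 is free -> assigned | voices=[65 70 -]
Op 7: note_off(65): free voice 0 | voices=[- 70 -]
Op 8: note_on(87): voice 0 is free -> assigned | voices=[87 70 -]
Op 9: note_on(76): voice 2 is free -> assigned | voices=[87 70 76]

Answer: 2 1 none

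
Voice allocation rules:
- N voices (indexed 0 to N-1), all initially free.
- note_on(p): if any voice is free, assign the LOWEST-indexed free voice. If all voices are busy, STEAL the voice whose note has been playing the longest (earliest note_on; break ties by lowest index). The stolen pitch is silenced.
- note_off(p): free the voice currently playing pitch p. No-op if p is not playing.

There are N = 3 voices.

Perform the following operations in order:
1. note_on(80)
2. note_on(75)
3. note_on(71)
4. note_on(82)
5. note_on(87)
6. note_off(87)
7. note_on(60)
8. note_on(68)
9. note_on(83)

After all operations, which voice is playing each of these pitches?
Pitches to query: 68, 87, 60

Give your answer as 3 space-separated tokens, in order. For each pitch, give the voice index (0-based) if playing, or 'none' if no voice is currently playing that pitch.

Op 1: note_on(80): voice 0 is free -> assigned | voices=[80 - -]
Op 2: note_on(75): voice 1 is free -> assigned | voices=[80 75 -]
Op 3: note_on(71): voice 2 is free -> assigned | voices=[80 75 71]
Op 4: note_on(82): all voices busy, STEAL voice 0 (pitch 80, oldest) -> assign | voices=[82 75 71]
Op 5: note_on(87): all voices busy, STEAL voice 1 (pitch 75, oldest) -> assign | voices=[82 87 71]
Op 6: note_off(87): free voice 1 | voices=[82 - 71]
Op 7: note_on(60): voice 1 is free -> assigned | voices=[82 60 71]
Op 8: note_on(68): all voices busy, STEAL voice 2 (pitch 71, oldest) -> assign | voices=[82 60 68]
Op 9: note_on(83): all voices busy, STEAL voice 0 (pitch 82, oldest) -> assign | voices=[83 60 68]

Answer: 2 none 1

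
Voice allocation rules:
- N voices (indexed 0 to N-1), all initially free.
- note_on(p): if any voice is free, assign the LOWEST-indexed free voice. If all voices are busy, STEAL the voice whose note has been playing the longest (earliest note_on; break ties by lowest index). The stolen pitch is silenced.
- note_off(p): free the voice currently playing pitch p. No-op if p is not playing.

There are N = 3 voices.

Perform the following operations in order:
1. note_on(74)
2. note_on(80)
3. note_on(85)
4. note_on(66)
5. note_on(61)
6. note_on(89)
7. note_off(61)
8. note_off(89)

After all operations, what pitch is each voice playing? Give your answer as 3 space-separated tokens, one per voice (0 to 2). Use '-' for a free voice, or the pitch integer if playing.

Op 1: note_on(74): voice 0 is free -> assigned | voices=[74 - -]
Op 2: note_on(80): voice 1 is free -> assigned | voices=[74 80 -]
Op 3: note_on(85): voice 2 is free -> assigned | voices=[74 80 85]
Op 4: note_on(66): all voices busy, STEAL voice 0 (pitch 74, oldest) -> assign | voices=[66 80 85]
Op 5: note_on(61): all voices busy, STEAL voice 1 (pitch 80, oldest) -> assign | voices=[66 61 85]
Op 6: note_on(89): all voices busy, STEAL voice 2 (pitch 85, oldest) -> assign | voices=[66 61 89]
Op 7: note_off(61): free voice 1 | voices=[66 - 89]
Op 8: note_off(89): free voice 2 | voices=[66 - -]

Answer: 66 - -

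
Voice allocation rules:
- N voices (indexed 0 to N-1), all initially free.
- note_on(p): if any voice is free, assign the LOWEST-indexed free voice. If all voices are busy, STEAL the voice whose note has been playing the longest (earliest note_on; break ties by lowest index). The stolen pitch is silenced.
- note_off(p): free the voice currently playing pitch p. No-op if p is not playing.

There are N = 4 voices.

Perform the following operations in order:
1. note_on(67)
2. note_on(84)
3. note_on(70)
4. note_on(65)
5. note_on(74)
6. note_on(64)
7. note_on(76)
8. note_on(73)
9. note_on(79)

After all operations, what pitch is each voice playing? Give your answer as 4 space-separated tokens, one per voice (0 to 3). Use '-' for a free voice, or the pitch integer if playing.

Answer: 79 64 76 73

Derivation:
Op 1: note_on(67): voice 0 is free -> assigned | voices=[67 - - -]
Op 2: note_on(84): voice 1 is free -> assigned | voices=[67 84 - -]
Op 3: note_on(70): voice 2 is free -> assigned | voices=[67 84 70 -]
Op 4: note_on(65): voice 3 is free -> assigned | voices=[67 84 70 65]
Op 5: note_on(74): all voices busy, STEAL voice 0 (pitch 67, oldest) -> assign | voices=[74 84 70 65]
Op 6: note_on(64): all voices busy, STEAL voice 1 (pitch 84, oldest) -> assign | voices=[74 64 70 65]
Op 7: note_on(76): all voices busy, STEAL voice 2 (pitch 70, oldest) -> assign | voices=[74 64 76 65]
Op 8: note_on(73): all voices busy, STEAL voice 3 (pitch 65, oldest) -> assign | voices=[74 64 76 73]
Op 9: note_on(79): all voices busy, STEAL voice 0 (pitch 74, oldest) -> assign | voices=[79 64 76 73]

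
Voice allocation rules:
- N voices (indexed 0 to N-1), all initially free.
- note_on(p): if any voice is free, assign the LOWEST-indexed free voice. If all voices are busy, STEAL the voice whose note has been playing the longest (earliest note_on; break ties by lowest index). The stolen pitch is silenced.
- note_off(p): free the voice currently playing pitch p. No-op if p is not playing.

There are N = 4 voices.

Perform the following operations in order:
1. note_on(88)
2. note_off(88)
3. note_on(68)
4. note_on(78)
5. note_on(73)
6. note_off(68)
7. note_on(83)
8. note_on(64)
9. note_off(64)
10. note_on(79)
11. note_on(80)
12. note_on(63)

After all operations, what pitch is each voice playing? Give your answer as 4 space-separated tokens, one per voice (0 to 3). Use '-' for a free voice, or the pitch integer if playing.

Op 1: note_on(88): voice 0 is free -> assigned | voices=[88 - - -]
Op 2: note_off(88): free voice 0 | voices=[- - - -]
Op 3: note_on(68): voice 0 is free -> assigned | voices=[68 - - -]
Op 4: note_on(78): voice 1 is free -> assigned | voices=[68 78 - -]
Op 5: note_on(73): voice 2 is free -> assigned | voices=[68 78 73 -]
Op 6: note_off(68): free voice 0 | voices=[- 78 73 -]
Op 7: note_on(83): voice 0 is free -> assigned | voices=[83 78 73 -]
Op 8: note_on(64): voice 3 is free -> assigned | voices=[83 78 73 64]
Op 9: note_off(64): free voice 3 | voices=[83 78 73 -]
Op 10: note_on(79): voice 3 is free -> assigned | voices=[83 78 73 79]
Op 11: note_on(80): all voices busy, STEAL voice 1 (pitch 78, oldest) -> assign | voices=[83 80 73 79]
Op 12: note_on(63): all voices busy, STEAL voice 2 (pitch 73, oldest) -> assign | voices=[83 80 63 79]

Answer: 83 80 63 79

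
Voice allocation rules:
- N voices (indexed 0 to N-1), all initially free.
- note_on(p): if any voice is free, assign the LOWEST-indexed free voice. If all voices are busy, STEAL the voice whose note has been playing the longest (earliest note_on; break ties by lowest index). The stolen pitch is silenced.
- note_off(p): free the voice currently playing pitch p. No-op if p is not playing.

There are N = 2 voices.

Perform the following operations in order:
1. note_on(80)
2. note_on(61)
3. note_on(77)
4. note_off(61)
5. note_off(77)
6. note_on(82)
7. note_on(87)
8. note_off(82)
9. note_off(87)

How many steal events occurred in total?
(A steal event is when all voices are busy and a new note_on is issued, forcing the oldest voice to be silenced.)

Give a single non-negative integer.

Op 1: note_on(80): voice 0 is free -> assigned | voices=[80 -]
Op 2: note_on(61): voice 1 is free -> assigned | voices=[80 61]
Op 3: note_on(77): all voices busy, STEAL voice 0 (pitch 80, oldest) -> assign | voices=[77 61]
Op 4: note_off(61): free voice 1 | voices=[77 -]
Op 5: note_off(77): free voice 0 | voices=[- -]
Op 6: note_on(82): voice 0 is free -> assigned | voices=[82 -]
Op 7: note_on(87): voice 1 is free -> assigned | voices=[82 87]
Op 8: note_off(82): free voice 0 | voices=[- 87]
Op 9: note_off(87): free voice 1 | voices=[- -]

Answer: 1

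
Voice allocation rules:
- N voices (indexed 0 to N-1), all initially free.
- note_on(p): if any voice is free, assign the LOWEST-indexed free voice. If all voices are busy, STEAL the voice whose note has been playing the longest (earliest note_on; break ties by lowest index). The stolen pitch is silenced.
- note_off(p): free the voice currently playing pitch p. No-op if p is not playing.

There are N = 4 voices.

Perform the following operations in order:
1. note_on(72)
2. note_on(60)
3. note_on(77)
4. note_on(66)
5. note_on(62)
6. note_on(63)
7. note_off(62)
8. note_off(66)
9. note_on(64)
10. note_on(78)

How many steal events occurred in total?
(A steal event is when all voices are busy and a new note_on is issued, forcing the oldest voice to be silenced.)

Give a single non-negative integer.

Answer: 2

Derivation:
Op 1: note_on(72): voice 0 is free -> assigned | voices=[72 - - -]
Op 2: note_on(60): voice 1 is free -> assigned | voices=[72 60 - -]
Op 3: note_on(77): voice 2 is free -> assigned | voices=[72 60 77 -]
Op 4: note_on(66): voice 3 is free -> assigned | voices=[72 60 77 66]
Op 5: note_on(62): all voices busy, STEAL voice 0 (pitch 72, oldest) -> assign | voices=[62 60 77 66]
Op 6: note_on(63): all voices busy, STEAL voice 1 (pitch 60, oldest) -> assign | voices=[62 63 77 66]
Op 7: note_off(62): free voice 0 | voices=[- 63 77 66]
Op 8: note_off(66): free voice 3 | voices=[- 63 77 -]
Op 9: note_on(64): voice 0 is free -> assigned | voices=[64 63 77 -]
Op 10: note_on(78): voice 3 is free -> assigned | voices=[64 63 77 78]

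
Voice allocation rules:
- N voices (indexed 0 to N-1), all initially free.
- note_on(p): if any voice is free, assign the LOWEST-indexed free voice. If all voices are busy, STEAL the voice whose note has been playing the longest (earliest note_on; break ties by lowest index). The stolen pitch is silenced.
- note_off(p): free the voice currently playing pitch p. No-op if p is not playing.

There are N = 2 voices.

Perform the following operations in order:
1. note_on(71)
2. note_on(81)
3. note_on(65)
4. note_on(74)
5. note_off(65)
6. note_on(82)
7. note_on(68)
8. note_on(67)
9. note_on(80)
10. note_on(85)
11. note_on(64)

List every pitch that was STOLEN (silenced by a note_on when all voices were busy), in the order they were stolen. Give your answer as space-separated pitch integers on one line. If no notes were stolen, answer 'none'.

Op 1: note_on(71): voice 0 is free -> assigned | voices=[71 -]
Op 2: note_on(81): voice 1 is free -> assigned | voices=[71 81]
Op 3: note_on(65): all voices busy, STEAL voice 0 (pitch 71, oldest) -> assign | voices=[65 81]
Op 4: note_on(74): all voices busy, STEAL voice 1 (pitch 81, oldest) -> assign | voices=[65 74]
Op 5: note_off(65): free voice 0 | voices=[- 74]
Op 6: note_on(82): voice 0 is free -> assigned | voices=[82 74]
Op 7: note_on(68): all voices busy, STEAL voice 1 (pitch 74, oldest) -> assign | voices=[82 68]
Op 8: note_on(67): all voices busy, STEAL voice 0 (pitch 82, oldest) -> assign | voices=[67 68]
Op 9: note_on(80): all voices busy, STEAL voice 1 (pitch 68, oldest) -> assign | voices=[67 80]
Op 10: note_on(85): all voices busy, STEAL voice 0 (pitch 67, oldest) -> assign | voices=[85 80]
Op 11: note_on(64): all voices busy, STEAL voice 1 (pitch 80, oldest) -> assign | voices=[85 64]

Answer: 71 81 74 82 68 67 80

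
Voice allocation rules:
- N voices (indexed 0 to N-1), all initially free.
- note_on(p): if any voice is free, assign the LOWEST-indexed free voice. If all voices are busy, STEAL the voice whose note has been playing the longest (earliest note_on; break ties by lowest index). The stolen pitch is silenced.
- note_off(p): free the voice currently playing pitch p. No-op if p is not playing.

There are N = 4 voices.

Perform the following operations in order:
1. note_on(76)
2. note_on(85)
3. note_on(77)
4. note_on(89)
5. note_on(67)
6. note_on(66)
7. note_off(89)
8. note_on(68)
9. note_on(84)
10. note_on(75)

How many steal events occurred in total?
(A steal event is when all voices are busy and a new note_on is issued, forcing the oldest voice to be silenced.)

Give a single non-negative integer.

Answer: 4

Derivation:
Op 1: note_on(76): voice 0 is free -> assigned | voices=[76 - - -]
Op 2: note_on(85): voice 1 is free -> assigned | voices=[76 85 - -]
Op 3: note_on(77): voice 2 is free -> assigned | voices=[76 85 77 -]
Op 4: note_on(89): voice 3 is free -> assigned | voices=[76 85 77 89]
Op 5: note_on(67): all voices busy, STEAL voice 0 (pitch 76, oldest) -> assign | voices=[67 85 77 89]
Op 6: note_on(66): all voices busy, STEAL voice 1 (pitch 85, oldest) -> assign | voices=[67 66 77 89]
Op 7: note_off(89): free voice 3 | voices=[67 66 77 -]
Op 8: note_on(68): voice 3 is free -> assigned | voices=[67 66 77 68]
Op 9: note_on(84): all voices busy, STEAL voice 2 (pitch 77, oldest) -> assign | voices=[67 66 84 68]
Op 10: note_on(75): all voices busy, STEAL voice 0 (pitch 67, oldest) -> assign | voices=[75 66 84 68]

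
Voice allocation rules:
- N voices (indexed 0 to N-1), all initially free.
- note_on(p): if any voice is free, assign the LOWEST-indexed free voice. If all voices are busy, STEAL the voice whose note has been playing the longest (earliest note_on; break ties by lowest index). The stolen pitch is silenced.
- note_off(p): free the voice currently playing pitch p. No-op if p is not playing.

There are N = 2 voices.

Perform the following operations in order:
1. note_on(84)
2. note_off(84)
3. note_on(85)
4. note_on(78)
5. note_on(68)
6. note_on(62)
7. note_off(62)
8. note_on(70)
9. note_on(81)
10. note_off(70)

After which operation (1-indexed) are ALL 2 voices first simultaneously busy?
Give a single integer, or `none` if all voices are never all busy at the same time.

Answer: 4

Derivation:
Op 1: note_on(84): voice 0 is free -> assigned | voices=[84 -]
Op 2: note_off(84): free voice 0 | voices=[- -]
Op 3: note_on(85): voice 0 is free -> assigned | voices=[85 -]
Op 4: note_on(78): voice 1 is free -> assigned | voices=[85 78]
Op 5: note_on(68): all voices busy, STEAL voice 0 (pitch 85, oldest) -> assign | voices=[68 78]
Op 6: note_on(62): all voices busy, STEAL voice 1 (pitch 78, oldest) -> assign | voices=[68 62]
Op 7: note_off(62): free voice 1 | voices=[68 -]
Op 8: note_on(70): voice 1 is free -> assigned | voices=[68 70]
Op 9: note_on(81): all voices busy, STEAL voice 0 (pitch 68, oldest) -> assign | voices=[81 70]
Op 10: note_off(70): free voice 1 | voices=[81 -]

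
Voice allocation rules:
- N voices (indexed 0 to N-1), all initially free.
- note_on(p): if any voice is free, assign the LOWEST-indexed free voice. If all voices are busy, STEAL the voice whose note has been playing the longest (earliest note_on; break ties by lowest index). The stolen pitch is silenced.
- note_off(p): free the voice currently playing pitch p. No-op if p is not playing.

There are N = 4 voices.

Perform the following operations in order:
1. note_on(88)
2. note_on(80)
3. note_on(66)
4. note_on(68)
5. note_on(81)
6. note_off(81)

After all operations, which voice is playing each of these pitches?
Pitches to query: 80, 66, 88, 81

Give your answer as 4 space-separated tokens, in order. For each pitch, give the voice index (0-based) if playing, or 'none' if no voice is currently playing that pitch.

Op 1: note_on(88): voice 0 is free -> assigned | voices=[88 - - -]
Op 2: note_on(80): voice 1 is free -> assigned | voices=[88 80 - -]
Op 3: note_on(66): voice 2 is free -> assigned | voices=[88 80 66 -]
Op 4: note_on(68): voice 3 is free -> assigned | voices=[88 80 66 68]
Op 5: note_on(81): all voices busy, STEAL voice 0 (pitch 88, oldest) -> assign | voices=[81 80 66 68]
Op 6: note_off(81): free voice 0 | voices=[- 80 66 68]

Answer: 1 2 none none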